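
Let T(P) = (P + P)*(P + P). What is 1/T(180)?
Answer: 1/129600 ≈ 7.7161e-6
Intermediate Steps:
T(P) = 4*P² (T(P) = (2*P)*(2*P) = 4*P²)
1/T(180) = 1/(4*180²) = 1/(4*32400) = 1/129600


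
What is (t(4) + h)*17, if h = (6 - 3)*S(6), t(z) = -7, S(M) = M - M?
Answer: -119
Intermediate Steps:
S(M) = 0
h = 0 (h = (6 - 3)*0 = 3*0 = 0)
(t(4) + h)*17 = (-7 + 0)*17 = -7*17 = -119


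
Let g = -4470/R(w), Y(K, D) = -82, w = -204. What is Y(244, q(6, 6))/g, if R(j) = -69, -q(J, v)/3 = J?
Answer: -943/745 ≈ -1.2658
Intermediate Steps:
q(J, v) = -3*J
g = 1490/23 (g = -4470/(-69) = -4470*(-1/69) = 1490/23 ≈ 64.783)
Y(244, q(6, 6))/g = -82/1490/23 = -82*23/1490 = -943/745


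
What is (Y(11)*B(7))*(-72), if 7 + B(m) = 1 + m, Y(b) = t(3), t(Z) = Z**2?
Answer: -648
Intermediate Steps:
Y(b) = 9 (Y(b) = 3**2 = 9)
B(m) = -6 + m (B(m) = -7 + (1 + m) = -6 + m)
(Y(11)*B(7))*(-72) = (9*(-6 + 7))*(-72) = (9*1)*(-72) = 9*(-72) = -648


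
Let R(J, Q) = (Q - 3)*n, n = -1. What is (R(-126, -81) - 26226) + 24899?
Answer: -1243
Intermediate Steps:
R(J, Q) = 3 - Q (R(J, Q) = (Q - 3)*(-1) = (-3 + Q)*(-1) = 3 - Q)
(R(-126, -81) - 26226) + 24899 = ((3 - 1*(-81)) - 26226) + 24899 = ((3 + 81) - 26226) + 24899 = (84 - 26226) + 24899 = -26142 + 24899 = -1243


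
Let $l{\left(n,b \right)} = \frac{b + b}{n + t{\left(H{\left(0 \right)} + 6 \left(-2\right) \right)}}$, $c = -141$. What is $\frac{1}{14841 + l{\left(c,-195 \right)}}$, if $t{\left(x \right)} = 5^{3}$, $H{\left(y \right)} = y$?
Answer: $\frac{8}{118923} \approx 6.727 \cdot 10^{-5}$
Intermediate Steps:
$t{\left(x \right)} = 125$
$l{\left(n,b \right)} = \frac{2 b}{125 + n}$ ($l{\left(n,b \right)} = \frac{b + b}{n + 125} = \frac{2 b}{125 + n}$)
$\frac{1}{14841 + l{\left(c,-195 \right)}} = \frac{1}{14841 + 2 \left(-195\right) \frac{1}{125 - 141}} = \frac{1}{14841 + 2 \left(-195\right) \frac{1}{-16}} = \frac{1}{14841 + 2 \left(-195\right) \left(- \frac{1}{16}\right)} = \frac{1}{14841 + \frac{195}{8}} = \frac{1}{\frac{118923}{8}} = \frac{8}{118923}$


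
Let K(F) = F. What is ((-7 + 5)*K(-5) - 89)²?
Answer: 6241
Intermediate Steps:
((-7 + 5)*K(-5) - 89)² = ((-7 + 5)*(-5) - 89)² = (-2*(-5) - 89)² = (10 - 89)² = (-79)² = 6241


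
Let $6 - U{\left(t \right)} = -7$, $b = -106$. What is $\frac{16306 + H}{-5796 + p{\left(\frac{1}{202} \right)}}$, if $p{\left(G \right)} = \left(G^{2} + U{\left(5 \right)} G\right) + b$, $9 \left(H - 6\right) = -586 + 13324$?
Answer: $- \frac{2170038328}{722467743} \approx -3.0036$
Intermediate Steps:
$U{\left(t \right)} = 13$ ($U{\left(t \right)} = 6 - -7 = 6 + 7 = 13$)
$H = \frac{4264}{3}$ ($H = 6 + \frac{-586 + 13324}{9} = 6 + \frac{1}{9} \cdot 12738 = 6 + \frac{4246}{3} = \frac{4264}{3} \approx 1421.3$)
$p{\left(G \right)} = -106 + G^{2} + 13 G$ ($p{\left(G \right)} = \left(G^{2} + 13 G\right) - 106 = -106 + G^{2} + 13 G$)
$\frac{16306 + H}{-5796 + p{\left(\frac{1}{202} \right)}} = \frac{16306 + \frac{4264}{3}}{-5796 + \left(-106 + \left(\frac{1}{202}\right)^{2} + \frac{13}{202}\right)} = \frac{53182}{3 \left(-5796 + \left(-106 + \left(\frac{1}{202}\right)^{2} + 13 \cdot \frac{1}{202}\right)\right)} = \frac{53182}{3 \left(-5796 + \left(-106 + \frac{1}{40804} + \frac{13}{202}\right)\right)} = \frac{53182}{3 \left(-5796 - \frac{4322597}{40804}\right)} = \frac{53182}{3 \left(- \frac{240822581}{40804}\right)} = \frac{53182}{3} \left(- \frac{40804}{240822581}\right) = - \frac{2170038328}{722467743}$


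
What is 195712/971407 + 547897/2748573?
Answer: 1070159700055/2669983052211 ≈ 0.40081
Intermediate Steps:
195712/971407 + 547897/2748573 = 1070159700055/2669983052211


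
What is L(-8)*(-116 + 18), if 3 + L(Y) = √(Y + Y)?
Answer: 294 - 392*I ≈ 294.0 - 392.0*I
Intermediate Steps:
L(Y) = -3 + √2*√Y (L(Y) = -3 + √(Y + Y) = -3 + √(2*Y) = -3 + √2*√Y)
L(-8)*(-116 + 18) = (-3 + √2*√(-8))*(-116 + 18) = (-3 + √2*(2*I*√2))*(-98) = (-3 + 4*I)*(-98) = 294 - 392*I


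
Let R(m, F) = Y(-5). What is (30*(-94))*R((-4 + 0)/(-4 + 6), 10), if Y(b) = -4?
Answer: 11280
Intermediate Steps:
R(m, F) = -4
(30*(-94))*R((-4 + 0)/(-4 + 6), 10) = (30*(-94))*(-4) = -2820*(-4) = 11280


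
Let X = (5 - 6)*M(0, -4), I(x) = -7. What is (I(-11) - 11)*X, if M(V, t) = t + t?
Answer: -144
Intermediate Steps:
M(V, t) = 2*t
X = 8 (X = (5 - 6)*(2*(-4)) = -1*(-8) = 8)
(I(-11) - 11)*X = (-7 - 11)*8 = -18*8 = -144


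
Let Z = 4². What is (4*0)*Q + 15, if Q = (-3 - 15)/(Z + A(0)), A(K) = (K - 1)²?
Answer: 15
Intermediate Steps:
Z = 16
A(K) = (-1 + K)²
Q = -18/17 (Q = (-3 - 15)/(16 + (-1 + 0)²) = -18/(16 + (-1)²) = -18/(16 + 1) = -18/17 ≈ -1.0588)
(4*0)*Q + 15 = (4*0)*(-18/17) + 15 = 0*(-18/17) + 15 = 0 + 15 = 15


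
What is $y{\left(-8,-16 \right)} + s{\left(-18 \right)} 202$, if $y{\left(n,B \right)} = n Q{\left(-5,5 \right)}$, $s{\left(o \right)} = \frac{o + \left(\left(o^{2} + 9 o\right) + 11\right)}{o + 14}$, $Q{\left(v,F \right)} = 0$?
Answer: $- \frac{15655}{2} \approx -7827.5$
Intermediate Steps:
$s{\left(o \right)} = \frac{11 + o^{2} + 10 o}{14 + o}$ ($s{\left(o \right)} = \frac{o + \left(11 + o^{2} + 9 o\right)}{14 + o} = \frac{11 + o^{2} + 10 o}{14 + o}$)
$y{\left(n,B \right)} = 0$ ($y{\left(n,B \right)} = n 0 = 0$)
$y{\left(-8,-16 \right)} + s{\left(-18 \right)} 202 = 0 + \frac{11 + \left(-18\right)^{2} + 10 \left(-18\right)}{14 - 18} \cdot 202 = 0 + \frac{11 + 324 - 180}{-4} \cdot 202 = 0 + \left(- \frac{1}{4}\right) 155 \cdot 202 = 0 - \frac{15655}{2} = - \frac{15655}{2}$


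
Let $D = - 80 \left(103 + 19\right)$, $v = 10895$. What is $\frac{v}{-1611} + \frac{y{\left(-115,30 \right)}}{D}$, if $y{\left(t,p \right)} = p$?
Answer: $- \frac{10638353}{1572336} \approx -6.766$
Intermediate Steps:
$D = -9760$ ($D = \left(-80\right) 122 = -9760$)
$\frac{v}{-1611} + \frac{y{\left(-115,30 \right)}}{D} = \frac{10895}{-1611} + \frac{30}{-9760} = 10895 \left(- \frac{1}{1611}\right) + 30 \left(- \frac{1}{9760}\right) = - \frac{10895}{1611} - \frac{3}{976} = - \frac{10638353}{1572336}$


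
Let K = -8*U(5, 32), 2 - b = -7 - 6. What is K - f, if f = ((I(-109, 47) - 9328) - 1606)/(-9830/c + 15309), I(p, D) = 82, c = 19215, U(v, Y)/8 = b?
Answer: -56435595924/58830521 ≈ -959.29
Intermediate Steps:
b = 15 (b = 2 - (-7 - 6) = 2 - 1*(-13) = 2 + 13 = 15)
U(v, Y) = 120 (U(v, Y) = 8*15 = 120)
K = -960 (K = -8*120 = -960)
f = -41704236/58830521 (f = ((82 - 9328) - 1606)/(-9830/19215 + 15309) = (-9246 - 1606)/(-9830*1/19215 + 15309) = -10852/(-1966/3843 + 15309) = -10852/58830521/3843 = -10852*3843/58830521 = -41704236/58830521 ≈ -0.70889)
K - f = -960 - 1*(-41704236/58830521) = -960 + 41704236/58830521 = -56435595924/58830521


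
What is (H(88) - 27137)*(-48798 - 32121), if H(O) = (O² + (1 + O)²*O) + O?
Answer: -54842285817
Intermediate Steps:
H(O) = O + O² + O*(1 + O)² (H(O) = (O² + O*(1 + O)²) + O = O + O² + O*(1 + O)²)
(H(88) - 27137)*(-48798 - 32121) = (88*(1 + 88 + (1 + 88)²) - 27137)*(-48798 - 32121) = (88*(1 + 88 + 89²) - 27137)*(-80919) = (88*(1 + 88 + 7921) - 27137)*(-80919) = (88*8010 - 27137)*(-80919) = (704880 - 27137)*(-80919) = 677743*(-80919) = -54842285817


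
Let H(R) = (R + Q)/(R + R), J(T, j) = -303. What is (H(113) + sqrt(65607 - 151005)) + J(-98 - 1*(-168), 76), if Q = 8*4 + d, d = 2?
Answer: -68331/226 + I*sqrt(85398) ≈ -302.35 + 292.23*I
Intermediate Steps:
Q = 34 (Q = 8*4 + 2 = 32 + 2 = 34)
H(R) = (34 + R)/(2*R) (H(R) = (R + 34)/(R + R) = (34 + R)/((2*R)) = (34 + R)*(1/(2*R)) = (34 + R)/(2*R))
(H(113) + sqrt(65607 - 151005)) + J(-98 - 1*(-168), 76) = ((1/2)*(34 + 113)/113 + sqrt(65607 - 151005)) - 303 = ((1/2)*(1/113)*147 + sqrt(-85398)) - 303 = (147/226 + I*sqrt(85398)) - 303 = -68331/226 + I*sqrt(85398)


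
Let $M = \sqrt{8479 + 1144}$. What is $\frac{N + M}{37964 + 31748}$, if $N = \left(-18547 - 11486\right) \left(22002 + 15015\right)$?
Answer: $- \frac{1111731561}{69712} + \frac{\sqrt{9623}}{69712} \approx -15947.0$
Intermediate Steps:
$M = \sqrt{9623} \approx 98.097$
$N = -1111731561$ ($N = \left(-30033\right) 37017 = -1111731561$)
$\frac{N + M}{37964 + 31748} = \frac{-1111731561 + \sqrt{9623}}{37964 + 31748} = \frac{-1111731561 + \sqrt{9623}}{69712} = \left(-1111731561 + \sqrt{9623}\right) \frac{1}{69712} = - \frac{1111731561}{69712} + \frac{\sqrt{9623}}{69712}$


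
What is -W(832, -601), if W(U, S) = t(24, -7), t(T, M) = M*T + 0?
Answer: 168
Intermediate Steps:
t(T, M) = M*T
W(U, S) = -168 (W(U, S) = -7*24 = -168)
-W(832, -601) = -1*(-168) = 168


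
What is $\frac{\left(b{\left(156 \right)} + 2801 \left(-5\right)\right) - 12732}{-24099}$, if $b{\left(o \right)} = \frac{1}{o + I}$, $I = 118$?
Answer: $\frac{2441979}{2201042} \approx 1.1095$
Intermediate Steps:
$b{\left(o \right)} = \frac{1}{118 + o}$ ($b{\left(o \right)} = \frac{1}{o + 118} = \frac{1}{118 + o}$)
$\frac{\left(b{\left(156 \right)} + 2801 \left(-5\right)\right) - 12732}{-24099} = \frac{\left(\frac{1}{118 + 156} + 2801 \left(-5\right)\right) - 12732}{-24099} = \left(\left(\frac{1}{274} - 14005\right) - 12732\right) \left(- \frac{1}{24099}\right) = \left(- \frac{3837369}{274} - 12732\right) \left(- \frac{1}{24099}\right) = \left(- \frac{7325937}{274}\right) \left(- \frac{1}{24099}\right) = \frac{2441979}{2201042}$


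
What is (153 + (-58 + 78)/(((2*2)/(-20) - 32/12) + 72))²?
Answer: 25268599521/1075369 ≈ 23498.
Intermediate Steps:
(153 + (-58 + 78)/(((2*2)/(-20) - 32/12) + 72))² = (153 + 20/((4*(-1/20) - 32*1/12) + 72))² = (153 + 20/((-⅕ - 8/3) + 72))² = (153 + 20/(-43/15 + 72))² = (153 + 20/(1037/15))² = (153 + 20*(15/1037))² = (153 + 300/1037)² = (158961/1037)² = 25268599521/1075369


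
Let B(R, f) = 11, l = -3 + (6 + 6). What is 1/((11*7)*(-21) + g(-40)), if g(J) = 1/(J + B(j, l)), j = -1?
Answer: -29/46894 ≈ -0.00061842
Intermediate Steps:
l = 9 (l = -3 + 12 = 9)
g(J) = 1/(11 + J) (g(J) = 1/(J + 11) = 1/(11 + J))
1/((11*7)*(-21) + g(-40)) = 1/((11*7)*(-21) + 1/(11 - 40)) = 1/(77*(-21) + 1/(-29)) = 1/(-1617 - 1/29) = 1/(-46894/29) = -29/46894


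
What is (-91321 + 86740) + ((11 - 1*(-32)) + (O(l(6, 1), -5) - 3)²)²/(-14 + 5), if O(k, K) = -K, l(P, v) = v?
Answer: -43438/9 ≈ -4826.4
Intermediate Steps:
(-91321 + 86740) + ((11 - 1*(-32)) + (O(l(6, 1), -5) - 3)²)²/(-14 + 5) = (-91321 + 86740) + ((11 - 1*(-32)) + (-1*(-5) - 3)²)²/(-14 + 5) = -4581 + ((11 + 32) + (5 - 3)²)²/(-9) = -4581 + (43 + 2²)²*(-⅑) = -4581 + (43 + 4)²*(-⅑) = -4581 + 47²*(-⅑) = -4581 + 2209*(-⅑) = -4581 - 2209/9 = -43438/9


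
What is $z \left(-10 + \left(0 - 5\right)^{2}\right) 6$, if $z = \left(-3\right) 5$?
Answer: $-1350$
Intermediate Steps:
$z = -15$
$z \left(-10 + \left(0 - 5\right)^{2}\right) 6 = - 15 \left(-10 + \left(0 - 5\right)^{2}\right) 6 = - 15 \left(-10 + \left(-5\right)^{2}\right) 6 = - 15 \left(-10 + 25\right) 6 = \left(-15\right) 15 \cdot 6 = \left(-225\right) 6 = -1350$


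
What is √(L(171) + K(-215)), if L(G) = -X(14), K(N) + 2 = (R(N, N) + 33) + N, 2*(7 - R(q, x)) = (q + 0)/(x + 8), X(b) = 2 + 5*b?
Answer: I*√4751846/138 ≈ 15.796*I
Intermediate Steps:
R(q, x) = 7 - q/(2*(8 + x)) (R(q, x) = 7 - (q + 0)/(2*(x + 8)) = 7 - q/(2*(8 + x)))
K(N) = 31 + N + (112 + 13*N)/(2*(8 + N)) (K(N) = -2 + (((112 - N + 14*N)/(2*(8 + N)) + 33) + N) = -2 + (((112 + 13*N)/(2*(8 + N)) + 33) + N) = -2 + ((33 + (112 + 13*N)/(2*(8 + N))) + N) = -2 + (33 + N + (112 + 13*N)/(2*(8 + N))) = 31 + N + (112 + 13*N)/(2*(8 + N)))
L(G) = -72 (L(G) = -(2 + 5*14) = -(2 + 70) = -1*72 = -72)
√(L(171) + K(-215)) = √(-72 + (304 + (-215)² + (91/2)*(-215))/(8 - 215)) = √(-72 + (304 + 46225 - 19565/2)/(-207)) = √(-72 - 1/207*73493/2) = √(-72 - 73493/414) = √(-103301/414) = I*√4751846/138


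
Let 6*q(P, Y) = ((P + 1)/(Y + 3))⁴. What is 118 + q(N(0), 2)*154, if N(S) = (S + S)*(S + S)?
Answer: 221327/1875 ≈ 118.04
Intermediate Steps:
N(S) = 4*S² (N(S) = (2*S)*(2*S) = 4*S²)
q(P, Y) = (1 + P)⁴/(6*(3 + Y)⁴) (q(P, Y) = ((P + 1)/(Y + 3))⁴/6 = ((1 + P)/(3 + Y))⁴/6 = ((1 + P)⁴/(3 + Y)⁴)/6 = (1 + P)⁴/(6*(3 + Y)⁴))
118 + q(N(0), 2)*154 = 118 + ((1 + 4*0²)⁴/(6*(3 + 2)⁴))*154 = 118 + ((⅙)*(1 + 4*0)⁴/5⁴)*154 = 118 + ((⅙)*(1 + 0)⁴*(1/625))*154 = 118 + ((⅙)*1⁴*(1/625))*154 = 118 + ((⅙)*1*(1/625))*154 = 118 + (1/3750)*154 = 118 + 77/1875 = 221327/1875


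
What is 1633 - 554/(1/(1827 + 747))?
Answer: -1424363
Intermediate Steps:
1633 - 554/(1/(1827 + 747)) = 1633 - 554/(1/2574) = 1633 - 554/1/2574 = 1633 - 554*2574 = 1633 - 1*1425996 = 1633 - 1425996 = -1424363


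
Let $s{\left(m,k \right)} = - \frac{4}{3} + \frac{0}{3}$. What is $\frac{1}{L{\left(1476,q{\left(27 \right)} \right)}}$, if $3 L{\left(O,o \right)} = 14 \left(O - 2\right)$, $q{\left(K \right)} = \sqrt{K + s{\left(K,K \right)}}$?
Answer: $\frac{3}{20636} \approx 0.00014538$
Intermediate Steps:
$s{\left(m,k \right)} = - \frac{4}{3}$ ($s{\left(m,k \right)} = \left(-4\right) \frac{1}{3} + 0 \cdot \frac{1}{3} = - \frac{4}{3} + 0 = - \frac{4}{3}$)
$q{\left(K \right)} = \sqrt{- \frac{4}{3} + K}$ ($q{\left(K \right)} = \sqrt{K - \frac{4}{3}} = \sqrt{- \frac{4}{3} + K}$)
$L{\left(O,o \right)} = - \frac{28}{3} + \frac{14 O}{3}$ ($L{\left(O,o \right)} = \frac{14 \left(O - 2\right)}{3} = \frac{14 \left(-2 + O\right)}{3} = \frac{-28 + 14 O}{3} = - \frac{28}{3} + \frac{14 O}{3}$)
$\frac{1}{L{\left(1476,q{\left(27 \right)} \right)}} = \frac{1}{- \frac{28}{3} + \frac{14}{3} \cdot 1476} = \frac{1}{- \frac{28}{3} + 6888} = \frac{1}{\frac{20636}{3}} = \frac{3}{20636}$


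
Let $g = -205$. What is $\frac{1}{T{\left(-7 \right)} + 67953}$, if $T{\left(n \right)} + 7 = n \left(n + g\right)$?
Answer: $\frac{1}{69430} \approx 1.4403 \cdot 10^{-5}$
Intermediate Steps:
$T{\left(n \right)} = -7 + n \left(-205 + n\right)$ ($T{\left(n \right)} = -7 + n \left(n - 205\right) = -7 + n \left(-205 + n\right)$)
$\frac{1}{T{\left(-7 \right)} + 67953} = \frac{1}{\left(-7 + \left(-7\right)^{2} - -1435\right) + 67953} = \frac{1}{\left(-7 + 49 + 1435\right) + 67953} = \frac{1}{1477 + 67953} = \frac{1}{69430}$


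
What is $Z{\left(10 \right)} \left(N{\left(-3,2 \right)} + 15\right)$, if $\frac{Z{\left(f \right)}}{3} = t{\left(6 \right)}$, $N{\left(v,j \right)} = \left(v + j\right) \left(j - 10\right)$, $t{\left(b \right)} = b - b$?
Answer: $0$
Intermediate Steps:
$t{\left(b \right)} = 0$
$N{\left(v,j \right)} = \left(-10 + j\right) \left(j + v\right)$ ($N{\left(v,j \right)} = \left(j + v\right) \left(-10 + j\right) = \left(-10 + j\right) \left(j + v\right)$)
$Z{\left(f \right)} = 0$ ($Z{\left(f \right)} = 3 \cdot 0 = 0$)
$Z{\left(10 \right)} \left(N{\left(-3,2 \right)} + 15\right) = 0 \left(\left(2^{2} - 20 - -30 + 2 \left(-3\right)\right) + 15\right) = 0 \left(\left(4 - 20 + 30 - 6\right) + 15\right) = 0 \left(8 + 15\right) = 0 \cdot 23 = 0$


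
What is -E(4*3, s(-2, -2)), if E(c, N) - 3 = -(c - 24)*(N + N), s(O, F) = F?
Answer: 45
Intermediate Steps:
E(c, N) = 3 - 2*N*(-24 + c) (E(c, N) = 3 - (c - 24)*(N + N) = 3 - (-24 + c)*2*N = 3 - 2*N*(-24 + c))
-E(4*3, s(-2, -2)) = -(3 + 48*(-2) - 2*(-2)*4*3) = -(3 - 96 - 2*(-2)*12) = -(3 - 96 + 48) = -1*(-45) = 45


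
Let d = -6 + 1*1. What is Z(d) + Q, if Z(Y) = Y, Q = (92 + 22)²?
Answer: 12991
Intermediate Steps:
d = -5 (d = -6 + 1 = -5)
Q = 12996 (Q = 114² = 12996)
Z(d) + Q = -5 + 12996 = 12991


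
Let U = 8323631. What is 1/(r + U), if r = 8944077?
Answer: 1/17267708 ≈ 5.7912e-8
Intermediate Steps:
1/(r + U) = 1/(8944077 + 8323631) = 1/17267708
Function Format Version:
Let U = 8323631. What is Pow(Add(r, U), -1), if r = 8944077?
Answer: Rational(1, 17267708) ≈ 5.7912e-8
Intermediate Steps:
Pow(Add(r, U), -1) = Pow(Add(8944077, 8323631), -1) = Pow(17267708, -1) = Rational(1, 17267708)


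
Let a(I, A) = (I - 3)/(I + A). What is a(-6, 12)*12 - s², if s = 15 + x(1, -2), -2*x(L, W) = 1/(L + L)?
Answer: -3769/16 ≈ -235.56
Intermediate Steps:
a(I, A) = (-3 + I)/(A + I)
x(L, W) = -1/(4*L) (x(L, W) = -1/(2*(L + L)) = -1/(2*L)/2 = -1/(4*L))
s = 59/4 (s = 15 - ¼/1 = 15 - ¼*1 = 15 - ¼ = 59/4 ≈ 14.750)
a(-6, 12)*12 - s² = ((-3 - 6)/(12 - 6))*12 - (59/4)² = (-9/6)*12 - 1*3481/16 = ((⅙)*(-9))*12 - 3481/16 = -3/2*12 - 3481/16 = -18 - 3481/16 = -3769/16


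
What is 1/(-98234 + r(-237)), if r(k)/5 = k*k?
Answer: 1/182611 ≈ 5.4761e-6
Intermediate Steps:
r(k) = 5*k² (r(k) = 5*(k*k) = 5*k²)
1/(-98234 + r(-237)) = 1/(-98234 + 5*(-237)²) = 1/(-98234 + 5*56169) = 1/(-98234 + 280845) = 1/182611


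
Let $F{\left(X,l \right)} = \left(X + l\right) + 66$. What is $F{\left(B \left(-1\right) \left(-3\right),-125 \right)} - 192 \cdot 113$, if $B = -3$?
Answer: $-21764$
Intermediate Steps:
$F{\left(X,l \right)} = 66 + X + l$
$F{\left(B \left(-1\right) \left(-3\right),-125 \right)} - 192 \cdot 113 = \left(66 + \left(-3\right) \left(-1\right) \left(-3\right) - 125\right) - 192 \cdot 113 = \left(66 + 3 \left(-3\right) - 125\right) - 21696 = \left(66 - 9 - 125\right) - 21696 = -68 - 21696 = -21764$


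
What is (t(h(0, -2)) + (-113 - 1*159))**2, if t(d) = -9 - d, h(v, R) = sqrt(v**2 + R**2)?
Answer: 80089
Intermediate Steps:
h(v, R) = sqrt(R**2 + v**2)
(t(h(0, -2)) + (-113 - 1*159))**2 = ((-9 - sqrt((-2)**2 + 0**2)) + (-113 - 1*159))**2 = ((-9 - sqrt(4 + 0)) + (-113 - 159))**2 = ((-9 - sqrt(4)) - 272)**2 = ((-9 - 1*2) - 272)**2 = ((-9 - 2) - 272)**2 = (-11 - 272)**2 = (-283)**2 = 80089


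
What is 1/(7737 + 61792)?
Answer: 1/69529 ≈ 1.4382e-5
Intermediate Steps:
1/(7737 + 61792) = 1/69529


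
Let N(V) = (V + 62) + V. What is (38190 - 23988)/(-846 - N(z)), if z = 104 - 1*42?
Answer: -2367/172 ≈ -13.762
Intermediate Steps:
z = 62 (z = 104 - 42 = 62)
N(V) = 62 + 2*V (N(V) = (62 + V) + V = 62 + 2*V)
(38190 - 23988)/(-846 - N(z)) = (38190 - 23988)/(-846 - (62 + 2*62)) = 14202/(-846 - (62 + 124)) = 14202/(-846 - 1*186) = 14202/(-846 - 186) = 14202/(-1032) = 14202*(-1/1032) = -2367/172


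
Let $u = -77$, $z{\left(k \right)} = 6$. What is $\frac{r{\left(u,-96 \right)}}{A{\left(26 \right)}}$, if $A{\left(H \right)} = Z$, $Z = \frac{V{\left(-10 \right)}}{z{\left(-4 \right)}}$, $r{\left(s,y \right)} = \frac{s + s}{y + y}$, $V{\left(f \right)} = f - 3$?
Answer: $- \frac{77}{208} \approx -0.37019$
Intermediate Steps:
$V{\left(f \right)} = -3 + f$
$r{\left(s,y \right)} = \frac{s}{y}$ ($r{\left(s,y \right)} = \frac{2 s}{2 y} = 2 s \frac{1}{2 y} = \frac{s}{y}$)
$Z = - \frac{13}{6}$ ($Z = \frac{-3 - 10}{6} = \left(-13\right) \frac{1}{6} = - \frac{13}{6} \approx -2.1667$)
$A{\left(H \right)} = - \frac{13}{6}$
$\frac{r{\left(u,-96 \right)}}{A{\left(26 \right)}} = \frac{\left(-77\right) \frac{1}{-96}}{- \frac{13}{6}} = \left(-77\right) \left(- \frac{1}{96}\right) \left(- \frac{6}{13}\right) = \frac{77}{96} \left(- \frac{6}{13}\right) = - \frac{77}{208}$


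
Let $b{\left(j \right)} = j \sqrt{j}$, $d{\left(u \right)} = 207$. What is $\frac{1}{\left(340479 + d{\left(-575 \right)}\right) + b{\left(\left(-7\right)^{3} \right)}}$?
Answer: $\frac{340686}{116107304203} + \frac{2401 i \sqrt{7}}{116107304203} \approx 2.9342 \cdot 10^{-6} + 5.4712 \cdot 10^{-8} i$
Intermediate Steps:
$b{\left(j \right)} = j^{\frac{3}{2}}$
$\frac{1}{\left(340479 + d{\left(-575 \right)}\right) + b{\left(\left(-7\right)^{3} \right)}} = \frac{1}{\left(340479 + 207\right) + \left(\left(-7\right)^{3}\right)^{\frac{3}{2}}} = \frac{1}{340686 + \left(-343\right)^{\frac{3}{2}}} = \frac{1}{340686 - 2401 i \sqrt{7}}$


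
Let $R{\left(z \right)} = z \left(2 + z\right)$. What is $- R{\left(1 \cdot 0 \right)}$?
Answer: $0$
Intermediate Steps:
$- R{\left(1 \cdot 0 \right)} = - 1 \cdot 0 \left(2 + 1 \cdot 0\right) = - 0 \left(2 + 0\right) = - 0 \cdot 2 = \left(-1\right) 0 = 0$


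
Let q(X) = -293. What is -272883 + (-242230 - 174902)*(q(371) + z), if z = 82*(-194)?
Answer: 6757682649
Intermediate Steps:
z = -15908
-272883 + (-242230 - 174902)*(q(371) + z) = -272883 + (-242230 - 174902)*(-293 - 15908) = -272883 - 417132*(-16201) = -272883 + 6757955532 = 6757682649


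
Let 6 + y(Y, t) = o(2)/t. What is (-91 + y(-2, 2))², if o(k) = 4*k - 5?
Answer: 36481/4 ≈ 9120.3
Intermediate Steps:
o(k) = -5 + 4*k
y(Y, t) = -6 + 3/t (y(Y, t) = -6 + (-5 + 4*2)/t = -6 + (-5 + 8)/t = -6 + 3/t)
(-91 + y(-2, 2))² = (-91 + (-6 + 3/2))² = (-91 - 9/2)² = (-191/2)² = 36481/4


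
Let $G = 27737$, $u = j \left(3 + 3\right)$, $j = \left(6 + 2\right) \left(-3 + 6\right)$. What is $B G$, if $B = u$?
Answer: $3994128$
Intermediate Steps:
$j = 24$ ($j = 8 \cdot 3 = 24$)
$u = 144$ ($u = 24 \left(3 + 3\right) = 24 \cdot 6 = 144$)
$B = 144$
$B G = 144 \cdot 27737 = 3994128$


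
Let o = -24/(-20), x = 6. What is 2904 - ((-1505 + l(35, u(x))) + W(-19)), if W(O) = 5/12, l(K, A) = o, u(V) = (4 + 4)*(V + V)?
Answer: 264443/60 ≈ 4407.4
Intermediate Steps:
u(V) = 16*V (u(V) = 8*(2*V) = 16*V)
o = 6/5 (o = -24*(-1/20) = 6/5 ≈ 1.2000)
l(K, A) = 6/5
W(O) = 5/12 (W(O) = 5*(1/12) = 5/12)
2904 - ((-1505 + l(35, u(x))) + W(-19)) = 2904 - ((-1505 + 6/5) + 5/12) = 2904 - (-7519/5 + 5/12) = 2904 - 1*(-90203/60) = 2904 + 90203/60 = 264443/60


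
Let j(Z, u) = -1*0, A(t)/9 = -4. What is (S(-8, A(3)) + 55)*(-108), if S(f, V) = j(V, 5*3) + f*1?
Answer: -5076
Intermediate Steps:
A(t) = -36 (A(t) = 9*(-4) = -36)
j(Z, u) = 0
S(f, V) = f (S(f, V) = 0 + f*1 = 0 + f = f)
(S(-8, A(3)) + 55)*(-108) = (-8 + 55)*(-108) = 47*(-108) = -5076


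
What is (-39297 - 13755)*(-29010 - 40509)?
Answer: 3688121988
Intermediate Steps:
(-39297 - 13755)*(-29010 - 40509) = -53052*(-69519) = 3688121988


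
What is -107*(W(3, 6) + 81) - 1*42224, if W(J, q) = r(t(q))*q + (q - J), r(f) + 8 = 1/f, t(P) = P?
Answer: -46183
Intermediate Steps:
r(f) = -8 + 1/f
W(J, q) = q - J + q*(-8 + 1/q) (W(J, q) = (-8 + 1/q)*q + (q - J) = q*(-8 + 1/q) + (q - J) = q - J + q*(-8 + 1/q))
-107*(W(3, 6) + 81) - 1*42224 = -107*((1 - 1*3 - 7*6) + 81) - 1*42224 = -107*((1 - 3 - 42) + 81) - 42224 = -107*(-44 + 81) - 42224 = -107*37 - 42224 = -3959 - 42224 = -46183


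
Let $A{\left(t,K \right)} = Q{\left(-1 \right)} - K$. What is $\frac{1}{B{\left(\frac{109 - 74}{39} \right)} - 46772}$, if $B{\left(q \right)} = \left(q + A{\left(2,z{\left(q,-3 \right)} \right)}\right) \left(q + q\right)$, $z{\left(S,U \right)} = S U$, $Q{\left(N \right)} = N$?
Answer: $- \frac{1521}{71133142} \approx -2.1382 \cdot 10^{-5}$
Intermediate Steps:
$A{\left(t,K \right)} = -1 - K$
$B{\left(q \right)} = 2 q \left(-1 + 4 q\right)$ ($B{\left(q \right)} = \left(q - \left(1 + q \left(-3\right)\right)\right) \left(q + q\right) = \left(q - \left(1 - 3 q\right)\right) 2 q = \left(q + \left(-1 + 3 q\right)\right) 2 q = \left(-1 + 4 q\right) 2 q = 2 q \left(-1 + 4 q\right)$)
$\frac{1}{B{\left(\frac{109 - 74}{39} \right)} - 46772} = \frac{1}{2 \frac{109 - 74}{39} \left(-1 + 4 \frac{109 - 74}{39}\right) - 46772} = \frac{1}{2 \left(109 - 74\right) \frac{1}{39} \left(-1 + 4 \left(109 - 74\right) \frac{1}{39}\right) - 46772} = \frac{1}{2 \cdot 35 \cdot \frac{1}{39} \left(-1 + 4 \cdot 35 \cdot \frac{1}{39}\right) - 46772} = \frac{1}{2 \cdot \frac{35}{39} \left(-1 + 4 \cdot \frac{35}{39}\right) - 46772} = \frac{1}{2 \cdot \frac{35}{39} \left(-1 + \frac{140}{39}\right) - 46772} = \frac{1}{2 \cdot \frac{35}{39} \cdot \frac{101}{39} - 46772} = \frac{1}{\frac{7070}{1521} - 46772} = \frac{1}{- \frac{71133142}{1521}} = - \frac{1521}{71133142}$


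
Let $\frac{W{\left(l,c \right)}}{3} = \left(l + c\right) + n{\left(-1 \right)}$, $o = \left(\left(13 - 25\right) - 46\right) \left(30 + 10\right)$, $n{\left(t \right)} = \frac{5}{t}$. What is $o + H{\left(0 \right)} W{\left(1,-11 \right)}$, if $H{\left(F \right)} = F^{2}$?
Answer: $-2320$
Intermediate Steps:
$o = -2320$ ($o = \left(-12 - 46\right) 40 = \left(-58\right) 40 = -2320$)
$W{\left(l,c \right)} = -15 + 3 c + 3 l$ ($W{\left(l,c \right)} = 3 \left(\left(l + c\right) + \frac{5}{-1}\right) = 3 \left(\left(c + l\right) + 5 \left(-1\right)\right) = 3 \left(\left(c + l\right) - 5\right) = 3 \left(-5 + c + l\right) = -15 + 3 c + 3 l$)
$o + H{\left(0 \right)} W{\left(1,-11 \right)} = -2320 + 0^{2} \left(-15 + 3 \left(-11\right) + 3 \cdot 1\right) = -2320 + 0 \left(-15 - 33 + 3\right) = -2320 + 0 \left(-45\right) = -2320 + 0 = -2320$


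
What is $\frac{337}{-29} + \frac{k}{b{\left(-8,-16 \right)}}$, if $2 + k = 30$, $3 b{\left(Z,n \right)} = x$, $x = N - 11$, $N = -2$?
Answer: $- \frac{6817}{377} \approx -18.082$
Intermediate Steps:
$x = -13$ ($x = -2 - 11 = -13$)
$b{\left(Z,n \right)} = - \frac{13}{3}$ ($b{\left(Z,n \right)} = \frac{1}{3} \left(-13\right) = - \frac{13}{3}$)
$k = 28$ ($k = -2 + 30 = 28$)
$\frac{337}{-29} + \frac{k}{b{\left(-8,-16 \right)}} = \frac{337}{-29} + \frac{28}{- \frac{13}{3}} = 337 \left(- \frac{1}{29}\right) + 28 \left(- \frac{3}{13}\right) = - \frac{337}{29} - \frac{84}{13} = - \frac{6817}{377}$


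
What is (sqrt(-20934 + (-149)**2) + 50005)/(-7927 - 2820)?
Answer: -50005/10747 - sqrt(1267)/10747 ≈ -4.6562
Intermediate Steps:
(sqrt(-20934 + (-149)**2) + 50005)/(-7927 - 2820) = (sqrt(-20934 + 22201) + 50005)/(-10747) = (sqrt(1267) + 50005)*(-1/10747) = (50005 + sqrt(1267))*(-1/10747) = -50005/10747 - sqrt(1267)/10747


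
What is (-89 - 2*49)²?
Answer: 34969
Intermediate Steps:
(-89 - 2*49)² = (-89 - 98)² = (-187)² = 34969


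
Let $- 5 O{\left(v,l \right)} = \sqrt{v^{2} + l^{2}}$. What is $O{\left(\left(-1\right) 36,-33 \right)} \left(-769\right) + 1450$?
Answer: $1450 + \frac{2307 \sqrt{265}}{5} \approx 8961.0$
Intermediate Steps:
$O{\left(v,l \right)} = - \frac{\sqrt{l^{2} + v^{2}}}{5}$ ($O{\left(v,l \right)} = - \frac{\sqrt{v^{2} + l^{2}}}{5} = - \frac{\sqrt{l^{2} + v^{2}}}{5}$)
$O{\left(\left(-1\right) 36,-33 \right)} \left(-769\right) + 1450 = - \frac{\sqrt{\left(-33\right)^{2} + \left(\left(-1\right) 36\right)^{2}}}{5} \left(-769\right) + 1450 = - \frac{\sqrt{1089 + \left(-36\right)^{2}}}{5} \left(-769\right) + 1450 = - \frac{\sqrt{1089 + 1296}}{5} \left(-769\right) + 1450 = - \frac{\sqrt{2385}}{5} \left(-769\right) + 1450 = - \frac{3 \sqrt{265}}{5} \left(-769\right) + 1450 = \frac{2307 \sqrt{265}}{5} + 1450 = 1450 + \frac{2307 \sqrt{265}}{5}$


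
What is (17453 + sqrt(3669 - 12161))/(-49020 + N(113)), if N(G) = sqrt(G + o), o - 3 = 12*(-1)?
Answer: -(17453 + 2*I*sqrt(2123))/(49020 - 2*sqrt(26)) ≈ -0.35611 - 0.0018803*I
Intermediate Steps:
o = -9 (o = 3 + 12*(-1) = 3 - 12 = -9)
N(G) = sqrt(-9 + G) (N(G) = sqrt(G - 9) = sqrt(-9 + G))
(17453 + sqrt(3669 - 12161))/(-49020 + N(113)) = (17453 + sqrt(3669 - 12161))/(-49020 + sqrt(-9 + 113)) = (17453 + sqrt(-8492))/(-49020 + sqrt(104)) = (17453 + 2*I*sqrt(2123))/(-49020 + 2*sqrt(26))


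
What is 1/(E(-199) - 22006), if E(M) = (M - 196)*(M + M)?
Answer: 1/135204 ≈ 7.3962e-6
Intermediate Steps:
E(M) = 2*M*(-196 + M) (E(M) = (-196 + M)*(2*M) = 2*M*(-196 + M))
1/(E(-199) - 22006) = 1/(2*(-199)*(-196 - 199) - 22006) = 1/(2*(-199)*(-395) - 22006) = 1/(157210 - 22006) = 1/135204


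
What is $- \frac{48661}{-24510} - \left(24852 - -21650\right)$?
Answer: $- \frac{1139715359}{24510} \approx -46500.0$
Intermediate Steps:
$- \frac{48661}{-24510} - \left(24852 - -21650\right) = \left(-48661\right) \left(- \frac{1}{24510}\right) - \left(24852 + 21650\right) = \frac{48661}{24510} - 46502 = - \frac{1139715359}{24510}$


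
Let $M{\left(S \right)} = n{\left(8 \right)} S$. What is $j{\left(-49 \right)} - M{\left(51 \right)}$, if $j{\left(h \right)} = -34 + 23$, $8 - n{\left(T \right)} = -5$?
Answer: $-674$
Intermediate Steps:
$n{\left(T \right)} = 13$ ($n{\left(T \right)} = 8 - -5 = 8 + 5 = 13$)
$j{\left(h \right)} = -11$
$M{\left(S \right)} = 13 S$
$j{\left(-49 \right)} - M{\left(51 \right)} = -11 - 13 \cdot 51 = -11 - 663 = -674$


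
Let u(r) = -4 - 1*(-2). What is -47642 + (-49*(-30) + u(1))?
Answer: -46174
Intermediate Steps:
u(r) = -2 (u(r) = -4 + 2 = -2)
-47642 + (-49*(-30) + u(1)) = -47642 + (-49*(-30) - 2) = -47642 + (1470 - 2) = -47642 + 1468 = -46174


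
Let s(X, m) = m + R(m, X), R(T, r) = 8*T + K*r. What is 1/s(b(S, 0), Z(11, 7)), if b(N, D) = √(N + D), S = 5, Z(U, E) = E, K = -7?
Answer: 9/532 + √5/532 ≈ 0.021120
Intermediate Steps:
R(T, r) = -7*r + 8*T (R(T, r) = 8*T - 7*r = -7*r + 8*T)
b(N, D) = √(D + N)
s(X, m) = -7*X + 9*m (s(X, m) = m + (-7*X + 8*m) = -7*X + 9*m)
1/s(b(S, 0), Z(11, 7)) = 1/(-7*√(0 + 5) + 9*7) = 1/(-7*√5 + 63) = 1/(63 - 7*√5)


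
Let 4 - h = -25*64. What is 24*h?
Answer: 38496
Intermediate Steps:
h = 1604 (h = 4 - (-25)*64 = 4 - 1*(-1600) = 4 + 1600 = 1604)
24*h = 24*1604 = 38496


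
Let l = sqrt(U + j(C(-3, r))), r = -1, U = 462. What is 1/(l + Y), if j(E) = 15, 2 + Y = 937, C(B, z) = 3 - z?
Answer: 935/873748 - 3*sqrt(53)/873748 ≈ 0.0010451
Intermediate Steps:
Y = 935 (Y = -2 + 937 = 935)
l = 3*sqrt(53) (l = sqrt(462 + 15) = sqrt(477) = 3*sqrt(53) ≈ 21.840)
1/(l + Y) = 1/(3*sqrt(53) + 935) = 1/(935 + 3*sqrt(53))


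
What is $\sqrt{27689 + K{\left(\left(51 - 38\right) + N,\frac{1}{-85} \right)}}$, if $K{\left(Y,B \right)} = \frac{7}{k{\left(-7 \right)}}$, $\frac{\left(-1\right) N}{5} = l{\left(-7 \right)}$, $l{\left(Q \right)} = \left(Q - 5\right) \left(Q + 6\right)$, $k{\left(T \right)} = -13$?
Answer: $\frac{5 \sqrt{187174}}{13} \approx 166.4$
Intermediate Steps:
$l{\left(Q \right)} = \left(-5 + Q\right) \left(6 + Q\right)$
$N = -60$ ($N = - 5 \left(-30 - 7 + \left(-7\right)^{2}\right) = - 5 \left(-30 - 7 + 49\right) = \left(-5\right) 12 = -60$)
$K{\left(Y,B \right)} = - \frac{7}{13}$ ($K{\left(Y,B \right)} = \frac{7}{-13} = 7 \left(- \frac{1}{13}\right) = - \frac{7}{13}$)
$\sqrt{27689 + K{\left(\left(51 - 38\right) + N,\frac{1}{-85} \right)}} = \sqrt{27689 - \frac{7}{13}} = \sqrt{\frac{359950}{13}} = \frac{5 \sqrt{187174}}{13}$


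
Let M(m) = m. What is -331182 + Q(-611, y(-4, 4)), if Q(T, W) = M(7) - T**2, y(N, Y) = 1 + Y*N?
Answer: -704496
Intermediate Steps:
y(N, Y) = 1 + N*Y
Q(T, W) = 7 - T**2
-331182 + Q(-611, y(-4, 4)) = -331182 + (7 - 1*(-611)**2) = -331182 + (7 - 1*373321) = -331182 + (7 - 373321) = -331182 - 373314 = -704496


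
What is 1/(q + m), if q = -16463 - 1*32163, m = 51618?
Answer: 1/2992 ≈ 0.00033422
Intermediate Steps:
q = -48626 (q = -16463 - 32163 = -48626)
1/(q + m) = 1/(-48626 + 51618) = 1/2992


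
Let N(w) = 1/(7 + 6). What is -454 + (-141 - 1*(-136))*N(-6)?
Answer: -5907/13 ≈ -454.38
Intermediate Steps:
N(w) = 1/13
-454 + (-141 - 1*(-136))*N(-6) = -454 + (-141 - 1*(-136))*(1/13) = -454 + (-141 + 136)*(1/13) = -454 - 5*1/13 = -454 - 5/13 = -5907/13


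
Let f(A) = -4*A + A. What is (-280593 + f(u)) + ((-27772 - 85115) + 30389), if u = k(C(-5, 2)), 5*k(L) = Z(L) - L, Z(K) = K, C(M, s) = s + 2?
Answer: -363091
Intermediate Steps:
C(M, s) = 2 + s
k(L) = 0 (k(L) = (L - L)/5 = (1/5)*0 = 0)
u = 0
f(A) = -3*A
(-280593 + f(u)) + ((-27772 - 85115) + 30389) = (-280593 - 3*0) + ((-27772 - 85115) + 30389) = (-280593 + 0) + (-112887 + 30389) = -280593 - 82498 = -363091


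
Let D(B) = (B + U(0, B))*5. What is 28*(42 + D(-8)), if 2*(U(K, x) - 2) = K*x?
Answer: 336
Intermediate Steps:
U(K, x) = 2 + K*x/2 (U(K, x) = 2 + (K*x)/2 = 2 + K*x/2)
D(B) = 10 + 5*B (D(B) = (B + (2 + (½)*0*B))*5 = (B + (2 + 0))*5 = (B + 2)*5 = (2 + B)*5 = 10 + 5*B)
28*(42 + D(-8)) = 28*(42 + (10 + 5*(-8))) = 28*(42 + (10 - 40)) = 28*(42 - 30) = 28*12 = 336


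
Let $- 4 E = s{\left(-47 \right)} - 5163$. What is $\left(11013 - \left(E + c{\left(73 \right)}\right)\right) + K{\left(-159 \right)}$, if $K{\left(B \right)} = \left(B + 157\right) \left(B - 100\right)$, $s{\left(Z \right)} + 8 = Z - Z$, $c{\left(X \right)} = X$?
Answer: $\frac{40661}{4} \approx 10165.0$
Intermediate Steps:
$s{\left(Z \right)} = -8$ ($s{\left(Z \right)} = -8 + \left(Z - Z\right) = -8 + 0 = -8$)
$K{\left(B \right)} = \left(-100 + B\right) \left(157 + B\right)$ ($K{\left(B \right)} = \left(157 + B\right) \left(-100 + B\right) = \left(-100 + B\right) \left(157 + B\right)$)
$E = \frac{5171}{4}$ ($E = - \frac{-8 - 5163}{4} = \left(- \frac{1}{4}\right) \left(-5171\right) = \frac{5171}{4} \approx 1292.8$)
$\left(11013 - \left(E + c{\left(73 \right)}\right)\right) + K{\left(-159 \right)} = \left(11013 - \left(\frac{5171}{4} + 73\right)\right) + \left(-15700 + \left(-159\right)^{2} + 57 \left(-159\right)\right) = \left(11013 - \frac{5463}{4}\right) - -518 = \left(11013 - \frac{5463}{4}\right) + 518 = \frac{38589}{4} + 518 = \frac{40661}{4}$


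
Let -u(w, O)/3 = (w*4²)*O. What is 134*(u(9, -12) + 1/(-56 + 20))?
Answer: 12503741/18 ≈ 6.9465e+5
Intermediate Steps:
u(w, O) = -48*O*w (u(w, O) = -3*w*4²*O = -3*w*16*O = -3*16*w*O = -48*O*w)
134*(u(9, -12) + 1/(-56 + 20)) = 134*(-48*(-12)*9 + 1/(-56 + 20)) = 134*(5184 + 1/(-36)) = 134*(5184 - 1/36) = 134*(186623/36) = 12503741/18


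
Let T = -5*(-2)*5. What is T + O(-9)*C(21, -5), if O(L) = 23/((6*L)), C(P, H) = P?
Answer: 739/18 ≈ 41.056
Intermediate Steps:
O(L) = 23/(6*L) (O(L) = 23*(1/(6*L)) = 23/(6*L))
T = 50 (T = 10*5 = 50)
T + O(-9)*C(21, -5) = 50 + ((23/6)/(-9))*21 = 50 + ((23/6)*(-⅑))*21 = 50 - 23/54*21 = 50 - 161/18 = 739/18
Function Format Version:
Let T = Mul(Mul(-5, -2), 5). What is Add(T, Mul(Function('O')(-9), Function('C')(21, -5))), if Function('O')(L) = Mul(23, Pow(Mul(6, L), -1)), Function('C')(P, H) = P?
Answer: Rational(739, 18) ≈ 41.056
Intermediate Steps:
Function('O')(L) = Mul(Rational(23, 6), Pow(L, -1)) (Function('O')(L) = Mul(23, Mul(Rational(1, 6), Pow(L, -1))) = Mul(Rational(23, 6), Pow(L, -1)))
T = 50 (T = Mul(10, 5) = 50)
Add(T, Mul(Function('O')(-9), Function('C')(21, -5))) = Add(50, Mul(Mul(Rational(23, 6), Pow(-9, -1)), 21)) = Add(50, Mul(Mul(Rational(23, 6), Rational(-1, 9)), 21)) = Add(50, Mul(Rational(-23, 54), 21)) = Add(50, Rational(-161, 18)) = Rational(739, 18)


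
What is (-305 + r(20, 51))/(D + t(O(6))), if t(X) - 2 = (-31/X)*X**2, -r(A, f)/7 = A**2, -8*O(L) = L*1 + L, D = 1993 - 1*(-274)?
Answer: -6210/4631 ≈ -1.3410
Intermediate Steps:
D = 2267 (D = 1993 + 274 = 2267)
O(L) = -L/4 (O(L) = -(L*1 + L)/8 = -(L + L)/8 = -L/4)
r(A, f) = -7*A**2
t(X) = 2 - 31*X (t(X) = 2 + (-31/X)*X**2 = 2 - 31*X)
(-305 + r(20, 51))/(D + t(O(6))) = (-305 - 7*20**2)/(2267 + (2 - (-31)*6/4)) = (-305 - 7*400)/(2267 + (2 - 31*(-3/2))) = (-305 - 2800)/(2267 + (2 + 93/2)) = -3105/(2267 + 97/2) = -3105/4631/2 = -3105*2/4631 = -6210/4631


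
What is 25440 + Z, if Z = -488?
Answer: 24952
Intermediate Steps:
25440 + Z = 25440 - 488 = 24952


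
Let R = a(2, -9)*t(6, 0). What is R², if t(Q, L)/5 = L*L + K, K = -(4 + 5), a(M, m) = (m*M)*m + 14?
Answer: 62726400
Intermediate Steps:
a(M, m) = 14 + M*m² (a(M, m) = (M*m)*m + 14 = M*m² + 14 = 14 + M*m²)
K = -9 (K = -1*9 = -9)
t(Q, L) = -45 + 5*L² (t(Q, L) = 5*(L*L - 9) = 5*(L² - 9) = 5*(-9 + L²) = -45 + 5*L²)
R = -7920 (R = (14 + 2*(-9)²)*(-45 + 5*0²) = (14 + 2*81)*(-45 + 5*0) = (14 + 162)*(-45 + 0) = 176*(-45) = -7920)
R² = (-7920)² = 62726400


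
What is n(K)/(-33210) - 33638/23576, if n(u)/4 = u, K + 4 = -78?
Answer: -6764543/4774140 ≈ -1.4169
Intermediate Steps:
K = -82 (K = -4 - 78 = -82)
n(u) = 4*u
n(K)/(-33210) - 33638/23576 = (4*(-82))/(-33210) - 33638/23576 = -328*(-1/33210) - 33638*1/23576 = 4/405 - 16819/11788 = -6764543/4774140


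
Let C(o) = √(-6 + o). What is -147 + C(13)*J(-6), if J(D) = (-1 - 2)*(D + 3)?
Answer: -147 + 9*√7 ≈ -123.19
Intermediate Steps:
J(D) = -9 - 3*D (J(D) = -3*(3 + D) = -9 - 3*D)
-147 + C(13)*J(-6) = -147 + √(-6 + 13)*(-9 - 3*(-6)) = -147 + √7*(-9 + 18) = -147 + √7*9 = -147 + 9*√7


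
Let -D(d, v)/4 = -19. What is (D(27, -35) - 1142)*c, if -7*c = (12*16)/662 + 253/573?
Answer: 147908566/1327641 ≈ 111.41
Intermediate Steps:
D(d, v) = 76 (D(d, v) = -4*(-19) = 76)
c = -138751/1327641 (c = -((12*16)/662 + 253/573)/7 = -(192*(1/662) + 253*(1/573))/7 = -(96/331 + 253/573)/7 = -⅐*138751/189663 = -138751/1327641 ≈ -0.10451)
(D(27, -35) - 1142)*c = (76 - 1142)*(-138751/1327641) = -1066*(-138751/1327641) = 147908566/1327641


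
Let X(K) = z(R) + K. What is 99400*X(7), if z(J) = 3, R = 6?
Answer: 994000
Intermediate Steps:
X(K) = 3 + K
99400*X(7) = 99400*(3 + 7) = 99400*10 = 994000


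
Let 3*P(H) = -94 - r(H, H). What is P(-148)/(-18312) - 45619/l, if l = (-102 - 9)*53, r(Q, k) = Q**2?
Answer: 439256603/53864748 ≈ 8.1548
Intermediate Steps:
P(H) = -94/3 - H**2/3 (P(H) = (-94 - H**2)/3 = -94/3 - H**2/3)
l = -5883 (l = -111*53 = -5883)
P(-148)/(-18312) - 45619/l = (-94/3 - 1/3*(-148)**2)/(-18312) - 45619/(-5883) = (-94/3 - 1/3*21904)*(-1/18312) - 45619*(-1/5883) = (-94/3 - 21904/3)*(-1/18312) + 45619/5883 = -21998/3*(-1/18312) + 45619/5883 = 10999/27468 + 45619/5883 = 439256603/53864748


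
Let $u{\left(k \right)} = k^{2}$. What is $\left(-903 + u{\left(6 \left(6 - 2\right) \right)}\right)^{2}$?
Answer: $106929$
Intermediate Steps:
$\left(-903 + u{\left(6 \left(6 - 2\right) \right)}\right)^{2} = \left(-903 + \left(6 \left(6 - 2\right)\right)^{2}\right)^{2} = \left(-903 + \left(6 \cdot 4\right)^{2}\right)^{2} = \left(-903 + 24^{2}\right)^{2} = \left(-903 + 576\right)^{2} = \left(-327\right)^{2} = 106929$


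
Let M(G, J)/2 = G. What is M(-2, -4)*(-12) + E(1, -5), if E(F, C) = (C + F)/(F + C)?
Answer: 49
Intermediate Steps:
E(F, C) = 1 (E(F, C) = (C + F)/(C + F) = 1)
M(G, J) = 2*G
M(-2, -4)*(-12) + E(1, -5) = (2*(-2))*(-12) + 1 = -4*(-12) + 1 = 48 + 1 = 49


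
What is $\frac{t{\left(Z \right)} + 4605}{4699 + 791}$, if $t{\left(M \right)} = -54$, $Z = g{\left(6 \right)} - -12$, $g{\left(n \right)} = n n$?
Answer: $\frac{1517}{1830} \approx 0.82896$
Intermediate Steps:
$g{\left(n \right)} = n^{2}$
$Z = 48$ ($Z = 6^{2} - -12 = 36 + 12 = 48$)
$\frac{t{\left(Z \right)} + 4605}{4699 + 791} = \frac{-54 + 4605}{4699 + 791} = \frac{4551}{5490} = 4551 \cdot \frac{1}{5490} = \frac{1517}{1830}$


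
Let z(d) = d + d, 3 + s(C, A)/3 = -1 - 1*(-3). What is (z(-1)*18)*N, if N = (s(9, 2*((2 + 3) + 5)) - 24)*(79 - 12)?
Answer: 65124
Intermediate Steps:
s(C, A) = -3 (s(C, A) = -9 + 3*(-1 - 1*(-3)) = -9 + 3*(-1 + 3) = -9 + 3*2 = -9 + 6 = -3)
N = -1809 (N = (-3 - 24)*(79 - 12) = -27*67 = -1809)
z(d) = 2*d
(z(-1)*18)*N = ((2*(-1))*18)*(-1809) = -2*18*(-1809) = -36*(-1809) = 65124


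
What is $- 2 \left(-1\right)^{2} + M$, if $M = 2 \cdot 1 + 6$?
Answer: $6$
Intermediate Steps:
$M = 8$ ($M = 2 + 6 = 8$)
$- 2 \left(-1\right)^{2} + M = - 2 \left(-1\right)^{2} + 8 = \left(-2\right) 1 + 8 = -2 + 8 = 6$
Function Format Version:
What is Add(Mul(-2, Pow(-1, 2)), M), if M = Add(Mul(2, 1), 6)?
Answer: 6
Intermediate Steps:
M = 8 (M = Add(2, 6) = 8)
Add(Mul(-2, Pow(-1, 2)), M) = Add(Mul(-2, Pow(-1, 2)), 8) = Add(Mul(-2, 1), 8) = Add(-2, 8) = 6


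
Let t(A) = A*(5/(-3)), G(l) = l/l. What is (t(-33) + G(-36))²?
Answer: 3136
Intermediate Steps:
G(l) = 1
t(A) = -5*A/3 (t(A) = A*(5*(-⅓)) = A*(-5/3) = -5*A/3)
(t(-33) + G(-36))² = (-5/3*(-33) + 1)² = (55 + 1)² = 56² = 3136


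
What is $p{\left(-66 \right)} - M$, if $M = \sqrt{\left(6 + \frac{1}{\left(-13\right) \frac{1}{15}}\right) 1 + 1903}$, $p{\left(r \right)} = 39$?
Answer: $39 - \frac{\sqrt{322426}}{13} \approx -4.6789$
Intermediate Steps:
$M = \frac{\sqrt{322426}}{13}$ ($M = \sqrt{\left(6 + \frac{1}{\left(-13\right) \frac{1}{15}}\right) 1 + 1903} = \sqrt{\left(6 + \frac{1}{- \frac{13}{15}}\right) 1 + 1903} = \sqrt{\left(6 - \frac{15}{13}\right) 1 + 1903} = \sqrt{\frac{63}{13} \cdot 1 + 1903} = \sqrt{\frac{63}{13} + 1903} = \sqrt{\frac{24802}{13}} = \frac{\sqrt{322426}}{13} \approx 43.679$)
$p{\left(-66 \right)} - M = 39 - \frac{\sqrt{322426}}{13}$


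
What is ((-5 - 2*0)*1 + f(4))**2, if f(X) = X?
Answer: 1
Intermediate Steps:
((-5 - 2*0)*1 + f(4))**2 = ((-5 - 2*0)*1 + 4)**2 = ((-5 + 0)*1 + 4)**2 = (-5*1 + 4)**2 = (-5 + 4)**2 = (-1)**2 = 1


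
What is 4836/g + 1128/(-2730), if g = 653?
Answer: 2077616/297115 ≈ 6.9926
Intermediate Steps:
4836/g + 1128/(-2730) = 4836/653 + 1128/(-2730) = 4836*(1/653) + 1128*(-1/2730) = 4836/653 - 188/455 = 2077616/297115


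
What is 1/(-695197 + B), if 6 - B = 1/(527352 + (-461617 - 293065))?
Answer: -227330/158037770029 ≈ -1.4385e-6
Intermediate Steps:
B = 1363981/227330 (B = 6 - 1/(527352 + (-461617 - 293065)) = 6 - 1/(527352 - 754682) = 6 - 1/(-227330) = 6 - 1*(-1/227330) = 6 + 1/227330 = 1363981/227330 ≈ 6.0000)
1/(-695197 + B) = 1/(-695197 + 1363981/227330) = 1/(-158037770029/227330) = -227330/158037770029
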